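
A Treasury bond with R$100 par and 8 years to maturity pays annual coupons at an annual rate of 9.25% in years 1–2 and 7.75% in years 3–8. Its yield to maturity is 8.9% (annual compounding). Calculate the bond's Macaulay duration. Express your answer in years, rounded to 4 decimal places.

Periodic yield y = 0.089. Discount each cash flow and weight by its year:
  t   CF        PV=CF/(1+0.089)^t    t·PV
  1         9.25         8.4940         8.4940
  2         9.25         7.7998        15.5997
  3         7.75         6.0009        18.0028
  4         7.75         5.5105        22.0420
  5         7.75         5.0601        25.3007
  6         7.75         4.6466        27.8795
  7         7.75         4.2668        29.8679
  8       107.75        54.4746       435.7970
  Σ                     96.2535       582.9836
Price P = Σ PV = 96.2535.
Macaulay duration = Σ(t·PV) / P = 582.9836 / 96.2535 = 6.05675 years.

6.0568 years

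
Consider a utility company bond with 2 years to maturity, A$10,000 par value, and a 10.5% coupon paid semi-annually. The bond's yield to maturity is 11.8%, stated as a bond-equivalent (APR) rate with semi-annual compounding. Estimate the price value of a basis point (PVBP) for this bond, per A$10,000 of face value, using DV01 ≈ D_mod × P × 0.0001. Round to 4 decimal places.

Periodic yield y = 0.059.
  t   CF        PV=CF/(1+0.059)^t    t·PV
  1       525.00       495.7507       495.7507
  2       525.00       468.1310       936.2620
  3       525.00       442.0500     1,326.1501
  4    10,525.00     8,368.3197    33,473.2788
  Σ                  9,774.2514    36,231.4416
P = 9,774.2514; D_Mac = 3.70683 half-year periods = 1.85341 yrs; D_mod = 1.75015 yrs.
DV01 ≈ 1.75015 × 9,774.2514 × 0.0001 = 1.710644.

A$1.7106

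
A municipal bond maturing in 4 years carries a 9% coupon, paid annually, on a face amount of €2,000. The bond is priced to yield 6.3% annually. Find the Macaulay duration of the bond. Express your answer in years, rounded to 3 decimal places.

3.553 years

Periodic yield y = 0.063. Discount each cash flow and weight by its year:
  t   CF        PV=CF/(1+0.063)^t    t·PV
  1       180.00       169.3321       169.3321
  2       180.00       159.2964       318.5928
  3       180.00       149.8555       449.5665
  4     2,180.00     1,707.3534     6,829.4138
  Σ                  2,185.8374     7,766.9052
Price P = Σ PV = 2,185.8374.
Macaulay duration = Σ(t·PV) / P = 7,766.9052 / 2,185.8374 = 3.55329 years.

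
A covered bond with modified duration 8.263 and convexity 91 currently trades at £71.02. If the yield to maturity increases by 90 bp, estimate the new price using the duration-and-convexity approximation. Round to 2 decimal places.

£66.00

Duration effect: -D_mod·Δy = -8.263 × (+0.009) = -0.074367
Convexity effect: ½·C·(Δy)² = 0.5 × 91 × (0.009)² = +0.0036855
ΔP/P ≈ -0.074367 + 0.0036855 = -0.0706815
New price ≈ 71.02 × (1 - 0.0706815) = 66.00019987.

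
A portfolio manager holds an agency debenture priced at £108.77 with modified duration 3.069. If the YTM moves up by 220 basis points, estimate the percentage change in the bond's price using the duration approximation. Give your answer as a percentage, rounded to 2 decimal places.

-6.75%

Duration approximation: ΔP/P ≈ -D_mod · Δy = -3.069 × (+0.022) = -0.067518.
As a percentage: -6.7518%.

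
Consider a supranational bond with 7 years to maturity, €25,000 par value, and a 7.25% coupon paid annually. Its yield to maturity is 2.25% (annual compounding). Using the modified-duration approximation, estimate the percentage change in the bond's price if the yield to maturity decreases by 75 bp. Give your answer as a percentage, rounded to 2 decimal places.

Periodic yield y = 0.0225. Modified duration first:
  t   CF        PV=CF/(1+0.0225)^t    t·PV
  1     1,812.50     1,772.6161     1,772.6161
  2     1,812.50     1,733.6099     3,467.2198
  3     1,812.50     1,695.4620     5,086.3861
  4     1,812.50     1,658.1536     6,632.6143
  5     1,812.50     1,621.6661     8,108.3304
  6     1,812.50     1,585.9815     9,515.8890
  7    26,812.50    22,945.3186   160,617.2304
  Σ                 33,012.8078   195,200.2860
P = 33,012.8078; D_Mac = 5.91287 yrs; D_mod = 5.91287/(1+0.0225) = 5.78275 yrs.
ΔP/P ≈ -D_mod · Δy = -5.78275 × (-0.0075) = +0.043371 = +4.3371%.

+4.34%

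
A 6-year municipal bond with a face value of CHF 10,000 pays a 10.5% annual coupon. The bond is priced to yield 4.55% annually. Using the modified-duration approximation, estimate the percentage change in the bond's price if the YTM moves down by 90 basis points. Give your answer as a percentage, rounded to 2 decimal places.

+4.23%

Periodic yield y = 0.0455. Modified duration first:
  t   CF        PV=CF/(1+0.0455)^t    t·PV
  1     1,050.00     1,004.3042     1,004.3042
  2     1,050.00       960.5970     1,921.1940
  3     1,050.00       918.7920     2,756.3759
  4     1,050.00       878.8063     3,515.2251
  5     1,050.00       840.5608     4,202.8038
  6    11,050.00     8,460.9291    50,765.5745
  Σ                 13,063.9892    64,165.4775
P = 13,063.9892; D_Mac = 4.91163 yrs; D_mod = 4.91163/(1+0.0455) = 4.69788 yrs.
ΔP/P ≈ -D_mod · Δy = -4.69788 × (-0.009) = +0.042281 = +4.2281%.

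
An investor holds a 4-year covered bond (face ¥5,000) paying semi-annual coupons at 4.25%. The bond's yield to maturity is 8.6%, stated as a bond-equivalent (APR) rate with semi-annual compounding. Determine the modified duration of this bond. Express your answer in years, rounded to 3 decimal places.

3.540 years

Periodic yield y = 0.043. First find Macaulay duration:
  t   CF        PV=CF/(1+0.043)^t    t·PV
  1       106.25       101.8696       101.8696
  2       106.25        97.6698       195.3396
  3       106.25        93.6431       280.9294
  4       106.25        89.7825       359.1300
  5       106.25        86.0810       430.4051
  6       106.25        82.5321       495.1928
  7       106.25        79.1296       553.9070
  8     5,106.25     3,646.0919    29,168.7349
  Σ                  4,276.7996    31,585.5084
P = 4,276.7996; Macaulay duration = 31,585.5084 / 4,276.7996 = 7.38531 half-year periods = 3.69266 years.
Modified duration = D_Mac / (1 + y) = 3.69266 / 1.043 = 3.54042 years.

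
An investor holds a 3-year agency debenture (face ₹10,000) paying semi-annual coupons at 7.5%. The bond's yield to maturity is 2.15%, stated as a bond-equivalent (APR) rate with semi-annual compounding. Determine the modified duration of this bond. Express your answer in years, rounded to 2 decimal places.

Periodic yield y = 0.01075. First find Macaulay duration:
  t   CF        PV=CF/(1+0.01075)^t    t·PV
  1       375.00       371.0116       371.0116
  2       375.00       367.0657       734.1313
  3       375.00       363.1617     1,089.4850
  4       375.00       359.2992     1,437.1969
  5       375.00       355.4778     1,777.3891
  6    10,375.00     9,730.2860    58,381.7160
  Σ                 11,546.3020    63,790.9300
P = 11,546.3020; Macaulay duration = 63,790.9300 / 11,546.3020 = 5.52479 half-year periods = 2.76240 years.
Modified duration = D_Mac / (1 + y) = 2.76240 / 1.01075 = 2.73302 years.

2.73 years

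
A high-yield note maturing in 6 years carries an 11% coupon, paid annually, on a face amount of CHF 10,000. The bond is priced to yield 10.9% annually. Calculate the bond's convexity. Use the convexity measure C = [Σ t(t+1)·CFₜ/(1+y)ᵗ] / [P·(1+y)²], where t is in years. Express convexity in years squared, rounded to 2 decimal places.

With y = 0.109:
  t   CF        PV=CF/(1+0.109)^t    t·PV        t(t+1)·PV
  1     1,100.00       991.8846       991.8846       1,983.7692
  2     1,100.00       894.3955     1,788.7909       5,366.3728
  3     1,100.00       806.4883     2,419.4648       9,677.8591
  4     1,100.00       727.2211     2,908.8846      14,544.4230
  5     1,100.00       655.7449     3,278.7247      19,672.3485
  6    11,100.00     5,966.6931    35,800.1587     250,601.1111
  Σ                 10,042.4275    47,187.9084     301,845.8837
P = 10,042.4275.
Convexity = Σ t(t+1)·PV / [P·(1+y)²] = 301,845.8837 / (10,042.4275 × 1.229881) = 24.43900.

24.44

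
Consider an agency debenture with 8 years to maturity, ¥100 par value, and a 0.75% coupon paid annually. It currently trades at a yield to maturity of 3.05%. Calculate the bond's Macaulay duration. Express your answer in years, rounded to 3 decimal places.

Periodic yield y = 0.0305. Discount each cash flow and weight by its year:
  t   CF        PV=CF/(1+0.0305)^t    t·PV
  1         0.75         0.7278         0.7278
  2         0.75         0.7063         1.4125
  3         0.75         0.6854         2.0561
  4         0.75         0.6651         2.6603
  5         0.75         0.6454         3.2269
  6         0.75         0.6263         3.7577
  7         0.75         0.6078         4.2543
  8       100.75        79.2248       633.7983
  Σ                     83.8887       651.8939
Price P = Σ PV = 83.8887.
Macaulay duration = Σ(t·PV) / P = 651.8939 / 83.8887 = 7.77094 years.

7.771 years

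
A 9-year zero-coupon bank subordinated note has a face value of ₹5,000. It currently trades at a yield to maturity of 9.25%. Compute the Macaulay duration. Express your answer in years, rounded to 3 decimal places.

9.000 years

A zero-coupon bond has a single cash flow at maturity, so its Macaulay duration equals its maturity: 9 years.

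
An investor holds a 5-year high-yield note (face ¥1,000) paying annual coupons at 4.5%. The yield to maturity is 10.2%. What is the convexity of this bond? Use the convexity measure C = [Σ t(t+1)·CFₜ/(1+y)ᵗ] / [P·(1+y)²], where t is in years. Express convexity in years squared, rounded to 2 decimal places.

With y = 0.102:
  t   CF        PV=CF/(1+0.102)^t    t·PV        t(t+1)·PV
  1        45.00        40.8348        40.8348          81.6697
  2        45.00        37.0552        74.1104         222.3313
  3        45.00        33.6254       100.8763         403.5051
  4        45.00        30.5131       122.0523         610.2617
  5     1,045.00       642.9961     3,214.9803      19,289.8821
  Σ                    785.0246     3,552.8542      20,607.6498
P = 785.0246.
Convexity = Σ t(t+1)·PV / [P·(1+y)²] = 20,607.6498 / (785.0246 × 1.214404) = 21.61633.

21.62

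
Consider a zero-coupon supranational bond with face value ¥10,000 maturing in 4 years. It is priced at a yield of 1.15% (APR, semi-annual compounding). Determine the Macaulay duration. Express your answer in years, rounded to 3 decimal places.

A zero-coupon bond has a single cash flow at maturity, so its Macaulay duration equals its maturity: 4 years.
(Equivalently: 8 semi-annual periods ÷ 2 = 4 years.)

4.000 years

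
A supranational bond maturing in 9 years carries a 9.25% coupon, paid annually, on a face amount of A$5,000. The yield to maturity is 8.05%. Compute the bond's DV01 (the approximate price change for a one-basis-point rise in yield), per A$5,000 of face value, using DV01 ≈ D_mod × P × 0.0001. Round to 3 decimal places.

A$3.272

Periodic yield y = 0.0805.
  t   CF        PV=CF/(1+0.0805)^t    t·PV
  1       462.50       428.0426       428.0426
  2       462.50       396.1523       792.3046
  3       462.50       366.6380     1,099.9139
  4       462.50       339.3225     1,357.2900
  5       462.50       314.0421     1,570.2105
  6       462.50       290.6452     1,743.8710
  7       462.50       268.9914     1,882.9396
  8       462.50       248.9508     1,991.6066
  9     5,462.50     2,721.2504    24,491.2538
  Σ                  5,374.0352    35,357.4325
P = 5,374.0352; D_Mac = 6.57931 yrs; D_mod = 6.08913 yrs.
DV01 ≈ 6.08913 × 5,374.0352 × 0.0001 = 3.272321.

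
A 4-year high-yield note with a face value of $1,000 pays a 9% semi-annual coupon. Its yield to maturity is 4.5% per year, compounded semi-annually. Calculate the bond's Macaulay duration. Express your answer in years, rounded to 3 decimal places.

Periodic yield y = 0.0225. Discount each cash flow and weight by its period:
  t   CF        PV=CF/(1+0.0225)^t    t·PV
  1        45.00        44.0098        44.0098
  2        45.00        43.0413        86.0827
  3        45.00        42.0942       126.2827
  4        45.00        41.1680       164.6718
  5        45.00        40.2621       201.3103
  6        45.00        39.3761       236.2566
  7        45.00        38.5096       269.5674
  8     1,045.00       874.6006     6,996.8046
  Σ                  1,163.0617     8,124.9857
Price P = Σ PV = 1,163.0617.
Macaulay duration = Σ(t·PV) / P = 8,124.9857 / 1,163.0617 = 6.98586 half-year periods.
In years: 6.98586 / 2 = 3.49293 years.

3.493 years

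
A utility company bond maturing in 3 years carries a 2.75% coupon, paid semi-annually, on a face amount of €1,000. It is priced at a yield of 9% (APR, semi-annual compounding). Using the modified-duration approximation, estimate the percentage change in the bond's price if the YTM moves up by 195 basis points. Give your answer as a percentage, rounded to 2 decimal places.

Periodic yield y = 0.045. Modified duration first:
  t   CF        PV=CF/(1+0.045)^t    t·PV
  1        13.75        13.1579        13.1579
  2        13.75        12.5913        25.1826
  3        13.75        12.0491        36.1472
  4        13.75        11.5302        46.1209
  5        13.75        11.0337        55.1685
  6     1,013.75       778.4543     4,670.7258
  Σ                    838.8165     4,846.5029
P = 838.8165; D_Mac = 5.77779 half-year periods = 2.88889 yrs; D_mod = 2.88889/(1+0.045) = 2.76449 yrs.
ΔP/P ≈ -D_mod · Δy = -2.76449 × (+0.0195) = -0.053908 = -5.3908%.

-5.39%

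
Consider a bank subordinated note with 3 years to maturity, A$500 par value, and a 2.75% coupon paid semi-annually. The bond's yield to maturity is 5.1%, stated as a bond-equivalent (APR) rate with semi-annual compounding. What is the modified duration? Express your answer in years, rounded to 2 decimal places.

2.82 years

Periodic yield y = 0.0255. First find Macaulay duration:
  t   CF        PV=CF/(1+0.0255)^t    t·PV
  1        6.875         6.7040         6.7040
  2        6.875         6.5373        13.0747
  3        6.875         6.3748        19.1244
  4        6.875         6.2163        24.8651
  5        6.875         6.0617        30.3085
  6      506.875       435.7997     2,614.7979
  Σ                    467.6938     2,708.8746
P = 467.6938; Macaulay duration = 2,708.8746 / 467.6938 = 5.79198 half-year periods = 2.89599 years.
Modified duration = D_Mac / (1 + y) = 2.89599 / 1.0255 = 2.82398 years.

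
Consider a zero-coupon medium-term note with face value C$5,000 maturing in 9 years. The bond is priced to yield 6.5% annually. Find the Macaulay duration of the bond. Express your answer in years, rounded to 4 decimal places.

9.0000 years

A zero-coupon bond has a single cash flow at maturity, so its Macaulay duration equals its maturity: 9 years.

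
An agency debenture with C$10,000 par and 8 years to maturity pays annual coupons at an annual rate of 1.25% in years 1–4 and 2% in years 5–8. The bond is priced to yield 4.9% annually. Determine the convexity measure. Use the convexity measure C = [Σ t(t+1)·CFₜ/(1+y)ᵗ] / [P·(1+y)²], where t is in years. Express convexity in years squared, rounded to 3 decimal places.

With y = 0.049:
  t   CF        PV=CF/(1+0.049)^t    t·PV        t(t+1)·PV
  1       125.00       119.1611       119.1611         238.3222
  2       125.00       113.5950       227.1899         681.5697
  3       125.00       108.2888       324.8664       1,299.4656
  4       125.00       103.2305       412.9220       2,064.6101
  5       200.00       157.4536       787.2679       4,723.6076
  6       200.00       150.0987       900.5925       6,304.1474
  7       200.00       143.0875     1,001.6122       8,012.8978
  8    10,200.00     6,956.5877    55,652.7018     500,874.3163
  Σ                  7,851.5029    59,426.3139     524,198.9368
P = 7,851.5029.
Convexity = Σ t(t+1)·PV / [P·(1+y)²] = 524,198.9368 / (7,851.5029 × 1.100401) = 60.67257.

60.673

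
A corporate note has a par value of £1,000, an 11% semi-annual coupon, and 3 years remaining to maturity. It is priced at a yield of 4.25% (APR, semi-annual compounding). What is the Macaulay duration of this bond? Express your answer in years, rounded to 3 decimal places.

Periodic yield y = 0.02125. Discount each cash flow and weight by its period:
  t   CF        PV=CF/(1+0.02125)^t    t·PV
  1        55.00        53.8556        53.8556
  2        55.00        52.7350       105.4699
  3        55.00        51.6377       154.9130
  4        55.00        50.5632       202.2527
  5        55.00        49.5111       247.5554
  6     1,055.00       929.9509     5,579.7057
  Σ                  1,188.2534     6,343.7522
Price P = Σ PV = 1,188.2534.
Macaulay duration = Σ(t·PV) / P = 6,343.7522 / 1,188.2534 = 5.33872 half-year periods.
In years: 5.33872 / 2 = 2.66936 years.

2.669 years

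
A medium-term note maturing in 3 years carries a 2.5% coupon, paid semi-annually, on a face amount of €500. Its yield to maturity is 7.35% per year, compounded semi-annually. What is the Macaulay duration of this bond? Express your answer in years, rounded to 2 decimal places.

2.90 years

Periodic yield y = 0.03675. Discount each cash flow and weight by its period:
  t   CF        PV=CF/(1+0.03675)^t    t·PV
  1         6.25         6.0285         6.0285
  2         6.25         5.8148        11.6295
  3         6.25         5.6086        16.8259
  4         6.25         5.4098        21.6393
  5         6.25         5.2181        26.0903
  6       506.25       407.6813     2,446.0877
  Σ                    435.7610     2,528.3013
Price P = Σ PV = 435.7610.
Macaulay duration = Σ(t·PV) / P = 2,528.3013 / 435.7610 = 5.80204 half-year periods.
In years: 5.80204 / 2 = 2.90102 years.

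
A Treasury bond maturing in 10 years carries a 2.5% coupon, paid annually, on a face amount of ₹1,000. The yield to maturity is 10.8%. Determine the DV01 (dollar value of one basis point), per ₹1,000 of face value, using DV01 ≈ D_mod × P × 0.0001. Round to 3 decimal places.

Periodic yield y = 0.108.
  t   CF        PV=CF/(1+0.108)^t    t·PV
  1        25.00        22.5632        22.5632
  2        25.00        20.3639        40.7278
  3        25.00        18.3790        55.1369
  4        25.00        16.5875        66.3500
  5        25.00        14.9707        74.8533
  6        25.00        13.5114        81.0686
  7        25.00        12.1944        85.3610
  8        25.00        11.0058        88.0465
  9        25.00         9.9330        89.3974
  10    1,025.00       367.5583     3,675.5832
  Σ                    507.0672     4,279.0878
P = 507.0672; D_Mac = 8.43890 yrs; D_mod = 7.61633 yrs.
DV01 ≈ 7.61633 × 507.0672 × 0.0001 = 0.386199.

₹0.386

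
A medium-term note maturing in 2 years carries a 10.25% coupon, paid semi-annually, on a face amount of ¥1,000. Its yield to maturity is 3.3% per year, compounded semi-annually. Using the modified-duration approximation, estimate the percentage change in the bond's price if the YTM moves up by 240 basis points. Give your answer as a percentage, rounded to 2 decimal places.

Periodic yield y = 0.0165. Modified duration first:
  t   CF        PV=CF/(1+0.0165)^t    t·PV
  1        51.25        50.4181        50.4181
  2        51.25        49.5997        99.1994
  3        51.25        48.7946       146.3838
  4     1,051.25       984.6377     3,938.5510
  Σ                  1,133.4501     4,234.5523
P = 1,133.4501; D_Mac = 3.73598 half-year periods = 1.86799 yrs; D_mod = 1.86799/(1+0.0165) = 1.83767 yrs.
ΔP/P ≈ -D_mod · Δy = -1.83767 × (+0.024) = -0.044104 = -4.4104%.

-4.41%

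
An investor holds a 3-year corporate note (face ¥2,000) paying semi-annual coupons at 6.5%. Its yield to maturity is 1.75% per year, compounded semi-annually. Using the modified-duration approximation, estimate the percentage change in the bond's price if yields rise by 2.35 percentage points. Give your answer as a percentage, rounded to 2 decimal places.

Periodic yield y = 0.00875. Modified duration first:
  t   CF        PV=CF/(1+0.00875)^t    t·PV
  1        65.00        64.4362        64.4362
  2        65.00        63.8773       127.7545
  3        65.00        63.3232       189.9695
  4        65.00        62.7739       251.0956
  5        65.00        62.2294       311.1470
  6     2,065.00     1,959.8317    11,758.9900
  Σ                  2,276.4716    12,703.3928
P = 2,276.4716; D_Mac = 5.58030 half-year periods = 2.79015 yrs; D_mod = 2.79015/(1+0.00875) = 2.76595 yrs.
ΔP/P ≈ -D_mod · Δy = -2.76595 × (+0.0235) = -0.065000 = -6.5000%.

-6.50%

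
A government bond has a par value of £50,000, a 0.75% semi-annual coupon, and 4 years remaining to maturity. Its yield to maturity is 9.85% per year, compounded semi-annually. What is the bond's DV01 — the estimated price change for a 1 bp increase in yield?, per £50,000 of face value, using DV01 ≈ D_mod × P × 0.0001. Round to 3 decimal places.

£13.221

Periodic yield y = 0.04925.
  t   CF        PV=CF/(1+0.04925)^t    t·PV
  1       187.50       178.6991       178.6991
  2       187.50       170.3112       340.6225
  3       187.50       162.3171       486.9514
  4       187.50       154.6982       618.7929
  5       187.50       147.4370       737.1848
  6       187.50       140.5165       843.0992
  7       187.50       133.9209       937.4464
  8    50,187.50    34,163.6087   273,308.8700
  Σ                 35,251.5088   277,451.6663
P = 35,251.5088; D_Mac = 7.87063 half-year periods = 3.93532 yrs; D_mod = 3.75060 yrs.
DV01 ≈ 3.75060 × 35,251.5088 × 0.0001 = 13.221428.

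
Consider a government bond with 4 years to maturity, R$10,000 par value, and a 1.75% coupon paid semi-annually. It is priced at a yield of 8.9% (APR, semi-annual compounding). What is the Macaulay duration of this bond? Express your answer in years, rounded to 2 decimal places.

3.86 years

Periodic yield y = 0.0445. Discount each cash flow and weight by its period:
  t   CF        PV=CF/(1+0.0445)^t    t·PV
  1        87.50        83.7721        83.7721
  2        87.50        80.2031       160.4062
  3        87.50        76.7861       230.3584
  4        87.50        73.5147       294.0589
  5        87.50        70.3827       351.9134
  6        87.50        67.3841       404.3046
  7        87.50        64.5133       451.5928
  8    10,087.50     7,120.5902    56,964.7217
  Σ                  7,637.1463    58,941.1280
Price P = Σ PV = 7,637.1463.
Macaulay duration = Σ(t·PV) / P = 58,941.1280 / 7,637.1463 = 7.71769 half-year periods.
In years: 7.71769 / 2 = 3.85885 years.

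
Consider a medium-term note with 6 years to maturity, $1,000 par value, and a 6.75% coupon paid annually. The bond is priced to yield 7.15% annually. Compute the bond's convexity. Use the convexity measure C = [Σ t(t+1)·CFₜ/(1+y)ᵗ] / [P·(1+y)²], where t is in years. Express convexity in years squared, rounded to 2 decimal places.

29.49

With y = 0.0715:
  t   CF        PV=CF/(1+0.0715)^t    t·PV        t(t+1)·PV
  1        67.50        62.9958        62.9958         125.9916
  2        67.50        58.7922       117.5843         352.7530
  3        67.50        54.8690       164.6071         658.4283
  4        67.50        51.2077       204.8307       1,024.1535
  5        67.50        47.7906       238.9532       1,433.7194
  6     1,067.50       705.3665     4,232.1990      29,625.3931
  Σ                    981.0218     5,021.1701      33,220.4389
P = 981.0218.
Convexity = Σ t(t+1)·PV / [P·(1+y)²] = 33,220.4389 / (981.0218 × 1.148112) = 29.49459.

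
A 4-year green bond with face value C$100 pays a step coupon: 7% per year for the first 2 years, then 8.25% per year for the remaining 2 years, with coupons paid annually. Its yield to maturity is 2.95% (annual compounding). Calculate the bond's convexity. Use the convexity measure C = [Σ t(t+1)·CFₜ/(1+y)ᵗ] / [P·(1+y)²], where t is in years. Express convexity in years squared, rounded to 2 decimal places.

16.66

With y = 0.0295:
  t   CF        PV=CF/(1+0.0295)^t    t·PV        t(t+1)·PV
  1         7.00         6.7994         6.7994          13.5988
  2         7.00         6.6046        13.2092          39.6275
  3         8.25         7.5609        22.6828          90.7311
  4       108.25        96.3657       385.4628       1,927.3141
  Σ                    117.3306       428.1542       2,071.2715
P = 117.3306.
Convexity = Σ t(t+1)·PV / [P·(1+y)²] = 2,071.2715 / (117.3306 × 1.059870) = 16.65609.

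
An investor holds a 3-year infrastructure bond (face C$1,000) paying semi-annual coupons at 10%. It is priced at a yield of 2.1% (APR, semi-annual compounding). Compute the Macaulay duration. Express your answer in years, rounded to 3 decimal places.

Periodic yield y = 0.0105. Discount each cash flow and weight by its period:
  t   CF        PV=CF/(1+0.0105)^t    t·PV
  1        50.00        49.4805        49.4805
  2        50.00        48.9663        97.9326
  3        50.00        48.4575       145.3725
  4        50.00        47.9540       191.8160
  5        50.00        47.4557       237.2785
  6     1,050.00       986.2145     5,917.2871
  Σ                  1,228.5285     6,639.1672
Price P = Σ PV = 1,228.5285.
Macaulay duration = Σ(t·PV) / P = 6,639.1672 / 1,228.5285 = 5.40416 half-year periods.
In years: 5.40416 / 2 = 2.70208 years.

2.702 years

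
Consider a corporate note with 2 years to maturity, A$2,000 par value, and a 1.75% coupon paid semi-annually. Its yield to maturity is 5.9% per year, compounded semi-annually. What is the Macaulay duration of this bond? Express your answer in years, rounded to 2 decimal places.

1.97 years

Periodic yield y = 0.0295. Discount each cash flow and weight by its period:
  t   CF        PV=CF/(1+0.0295)^t    t·PV
  1        17.50        16.9985        16.9985
  2        17.50        16.5115        33.0229
  3        17.50        16.0383        48.1150
  4     2,017.50     1,796.0075     7,184.0299
  Σ                  1,845.5558     7,282.1663
Price P = Σ PV = 1,845.5558.
Macaulay duration = Σ(t·PV) / P = 7,282.1663 / 1,845.5558 = 3.94578 half-year periods.
In years: 3.94578 / 2 = 1.97289 years.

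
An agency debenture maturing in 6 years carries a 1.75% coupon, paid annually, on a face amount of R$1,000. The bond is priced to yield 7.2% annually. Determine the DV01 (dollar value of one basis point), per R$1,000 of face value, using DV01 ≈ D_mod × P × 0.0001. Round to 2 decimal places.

R$0.39

Periodic yield y = 0.072.
  t   CF        PV=CF/(1+0.072)^t    t·PV
  1        17.50        16.3246        16.3246
  2        17.50        15.2282        30.4564
  3        17.50        14.2054        42.6162
  4        17.50        13.2513        53.0053
  5        17.50        12.3613        61.8065
  6     1,017.50       670.4489     4,022.6936
  Σ                    741.8198     4,226.9026
P = 741.8198; D_Mac = 5.69802 yrs; D_mod = 5.31532 yrs.
DV01 ≈ 5.31532 × 741.8198 × 0.0001 = 0.394301.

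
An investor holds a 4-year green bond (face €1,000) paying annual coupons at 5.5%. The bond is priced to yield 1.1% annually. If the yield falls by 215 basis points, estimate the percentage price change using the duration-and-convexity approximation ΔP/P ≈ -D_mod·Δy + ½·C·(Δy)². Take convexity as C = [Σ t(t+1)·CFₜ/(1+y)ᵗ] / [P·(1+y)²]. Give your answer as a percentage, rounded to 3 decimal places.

With y = 0.011:
  t   CF        PV=CF/(1+0.011)^t    t·PV        t(t+1)·PV
  1        55.00        54.4016        54.4016         108.8032
  2        55.00        53.8097       107.6194         322.8581
  3        55.00        53.2242       159.6726         638.6905
  4     1,055.00     1,009.8290     4,039.3160      20,196.5799
  Σ                  1,171.2645     4,361.0096      21,266.9317
P = 1,171.2645; D_Mac = 3.72333 yrs; D_mod = 3.68282 yrs; C = 17.76428.
Duration effect: -3.68282 × (-0.0215) = +0.079181
Convexity effect: 0.5 × 17.76428 × (-0.0215)² = +0.0041058
ΔP/P ≈ +0.079181 + 0.0041058 = +0.083286 = +8.3286%.

+8.329%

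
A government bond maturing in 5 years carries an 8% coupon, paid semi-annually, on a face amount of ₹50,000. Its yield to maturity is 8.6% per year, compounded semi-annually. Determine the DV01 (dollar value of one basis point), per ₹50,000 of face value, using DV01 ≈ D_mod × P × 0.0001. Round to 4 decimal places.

₹19.6816

Periodic yield y = 0.043.
  t   CF        PV=CF/(1+0.043)^t    t·PV
  1     2,000.00     1,917.5455     1,917.5455
  2     2,000.00     1,838.4905     3,676.9809
  3     2,000.00     1,762.6946     5,288.0838
  4     2,000.00     1,690.0236     6,760.0943
  5     2,000.00     1,620.3486     8,101.7429
  6     2,000.00     1,553.5461     9,321.2766
  7     2,000.00     1,489.4977    10,426.4839
  8     2,000.00     1,428.0898    11,424.7187
  9     2,000.00     1,369.2136    12,322.9228
  10   52,000.00    34,131.8839   341,318.8387
  Σ                 48,801.3339   410,558.6882
P = 48,801.3339; D_Mac = 8.41286 half-year periods = 4.20643 yrs; D_mod = 4.03301 yrs.
DV01 ≈ 4.03301 × 48,801.3339 × 0.0001 = 19.681625.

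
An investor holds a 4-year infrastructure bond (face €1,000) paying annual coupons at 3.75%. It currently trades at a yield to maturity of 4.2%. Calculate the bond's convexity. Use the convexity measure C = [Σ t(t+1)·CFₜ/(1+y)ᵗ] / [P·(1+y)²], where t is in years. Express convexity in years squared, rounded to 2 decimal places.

17.11

With y = 0.042:
  t   CF        PV=CF/(1+0.042)^t    t·PV        t(t+1)·PV
  1        37.50        35.9885        35.9885          71.9770
  2        37.50        34.5379        69.0758         207.2274
  3        37.50        33.1458        99.4373         397.7492
  4     1,037.50       880.0700     3,520.2801      17,601.4005
  Σ                    983.7422     3,724.7817      18,278.3541
P = 983.7422.
Convexity = Σ t(t+1)·PV / [P·(1+y)²] = 18,278.3541 / (983.7422 × 1.085764) = 17.11277.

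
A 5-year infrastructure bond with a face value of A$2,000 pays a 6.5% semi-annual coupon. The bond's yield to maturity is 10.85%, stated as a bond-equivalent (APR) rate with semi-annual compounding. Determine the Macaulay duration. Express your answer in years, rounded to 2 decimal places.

Periodic yield y = 0.05425. Discount each cash flow and weight by its period:
  t   CF        PV=CF/(1+0.05425)^t    t·PV
  1        65.00        61.6552        61.6552
  2        65.00        58.4825       116.9651
  3        65.00        55.4731       166.4193
  4        65.00        52.6186       210.4742
  5        65.00        49.9109       249.5544
  6        65.00        47.3426       284.0553
  7        65.00        44.9064       314.3447
  8        65.00        42.5956       340.7646
  9        65.00        40.4037       363.6331
  10    2,065.00     1,217.5420    12,175.4202
  Σ                  1,670.9305    14,283.2862
Price P = Σ PV = 1,670.9305.
Macaulay duration = Σ(t·PV) / P = 14,283.2862 / 1,670.9305 = 8.54810 half-year periods.
In years: 8.54810 / 2 = 4.27405 years.

4.27 years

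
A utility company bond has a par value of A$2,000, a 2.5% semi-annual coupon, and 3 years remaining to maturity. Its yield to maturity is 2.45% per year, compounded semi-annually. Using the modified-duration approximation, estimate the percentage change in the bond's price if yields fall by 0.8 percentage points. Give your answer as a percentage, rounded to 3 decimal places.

Periodic yield y = 0.01225. Modified duration first:
  t   CF        PV=CF/(1+0.01225)^t    t·PV
  1        25.00        24.6975        24.6975
  2        25.00        24.3986        48.7971
  3        25.00        24.1033        72.3099
  4        25.00        23.8116        95.2465
  5        25.00        23.5235       117.6173
  6     2,025.00     1,882.3411    11,294.0463
  Σ                  2,002.8755    11,652.7146
P = 2,002.8755; D_Mac = 5.81799 half-year periods = 2.90900 yrs; D_mod = 2.90900/(1+0.01225) = 2.87379 yrs.
ΔP/P ≈ -D_mod · Δy = -2.87379 × (-0.008) = +0.022990 = +2.2990%.

+2.299%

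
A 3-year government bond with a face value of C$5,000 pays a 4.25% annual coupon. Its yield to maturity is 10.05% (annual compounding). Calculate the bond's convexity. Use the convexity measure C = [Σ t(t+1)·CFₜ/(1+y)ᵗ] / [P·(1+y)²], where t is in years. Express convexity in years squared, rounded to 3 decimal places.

With y = 0.1005:
  t   CF        PV=CF/(1+0.1005)^t    t·PV        t(t+1)·PV
  1       212.50       193.0940       193.0940         386.1881
  2       212.50       175.4603       350.9206       1,052.7617
  3     5,212.50     3,910.8929    11,732.6788      46,930.7153
  Σ                  4,279.4473    12,276.6934      48,369.6651
P = 4,279.4473.
Convexity = Σ t(t+1)·PV / [P·(1+y)²] = 48,369.6651 / (4,279.4473 × 1.211100) = 9.33266.

9.333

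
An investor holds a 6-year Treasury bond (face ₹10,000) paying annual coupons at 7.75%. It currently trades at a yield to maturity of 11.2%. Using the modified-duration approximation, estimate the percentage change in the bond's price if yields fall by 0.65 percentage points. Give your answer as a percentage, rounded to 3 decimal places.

+2.881%

Periodic yield y = 0.112. Modified duration first:
  t   CF        PV=CF/(1+0.112)^t    t·PV
  1       775.00       696.9424       696.9424
  2       775.00       626.7468     1,253.4936
  3       775.00       563.6212     1,690.8637
  4       775.00       506.8536     2,027.4145
  5       775.00       455.8036     2,279.0181
  6    10,775.00     5,698.8674    34,193.2047
  Σ                  8,548.8352    42,140.9370
P = 8,548.8352; D_Mac = 4.92944 yrs; D_mod = 4.92944/(1+0.112) = 4.43295 yrs.
ΔP/P ≈ -D_mod · Δy = -4.43295 × (-0.0065) = +0.028814 = +2.8814%.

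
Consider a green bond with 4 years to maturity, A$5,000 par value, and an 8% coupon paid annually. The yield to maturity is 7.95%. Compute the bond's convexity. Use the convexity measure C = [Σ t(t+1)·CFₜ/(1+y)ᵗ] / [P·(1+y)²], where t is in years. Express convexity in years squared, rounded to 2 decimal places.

14.76

With y = 0.0795:
  t   CF        PV=CF/(1+0.0795)^t    t·PV        t(t+1)·PV
  1       400.00       370.5419       370.5419         741.0838
  2       400.00       343.2533       686.5066       2,059.5197
  3       400.00       317.9743       953.9230       3,815.6919
  4     5,400.00     3,976.5200    15,906.0801      79,530.4004
  Σ                  5,008.2895    17,917.0515      86,146.6958
P = 5,008.2895.
Convexity = Σ t(t+1)·PV / [P·(1+y)²] = 86,146.6958 / (5,008.2895 × 1.165320) = 14.76060.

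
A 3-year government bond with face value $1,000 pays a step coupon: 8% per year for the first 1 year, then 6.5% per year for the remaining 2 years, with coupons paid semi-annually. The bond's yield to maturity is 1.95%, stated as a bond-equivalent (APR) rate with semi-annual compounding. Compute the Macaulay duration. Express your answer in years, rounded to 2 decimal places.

2.76 years

Periodic yield y = 0.00975. Discount each cash flow and weight by its period:
  t   CF        PV=CF/(1+0.00975)^t    t·PV
  1        40.00        39.6138        39.6138
  2        40.00        39.2313        78.4625
  3        32.50        31.5676        94.7028
  4        32.50        31.2628       125.0512
  5        32.50        30.9609       154.8047
  6     1,032.50       974.1075     5,844.6450
  Σ                  1,146.7439     6,337.2800
Price P = Σ PV = 1,146.7439.
Macaulay duration = Σ(t·PV) / P = 6,337.2800 / 1,146.7439 = 5.52633 half-year periods.
In years: 5.52633 / 2 = 2.76316 years.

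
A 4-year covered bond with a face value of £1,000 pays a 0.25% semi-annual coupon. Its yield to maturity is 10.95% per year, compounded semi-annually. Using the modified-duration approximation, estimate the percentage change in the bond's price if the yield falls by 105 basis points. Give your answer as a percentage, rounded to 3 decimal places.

+3.959%

Periodic yield y = 0.05475. Modified duration first:
  t   CF        PV=CF/(1+0.05475)^t    t·PV
  1         1.25         1.1851         1.1851
  2         1.25         1.1236         2.2472
  3         1.25         1.0653         3.1958
  4         1.25         1.0100         4.0399
  5         1.25         0.9576         4.7878
  6         1.25         0.9078         5.4471
  7         1.25         0.8607         6.0251
  8     1,001.25       653.6515     5,229.2119
  Σ                    660.7616     5,256.1399
P = 660.7616; D_Mac = 7.95467 half-year periods = 3.97733 yrs; D_mod = 3.97733/(1+0.05475) = 3.77088 yrs.
ΔP/P ≈ -D_mod · Δy = -3.77088 × (-0.0105) = +0.039594 = +3.9594%.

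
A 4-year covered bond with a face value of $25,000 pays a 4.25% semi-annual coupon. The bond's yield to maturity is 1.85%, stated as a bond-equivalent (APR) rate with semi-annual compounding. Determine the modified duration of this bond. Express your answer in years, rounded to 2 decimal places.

Periodic yield y = 0.00925. First find Macaulay duration:
  t   CF        PV=CF/(1+0.00925)^t    t·PV
  1       531.25       526.3810       526.3810
  2       531.25       521.5566     1,043.1132
  3       531.25       516.7764     1,550.3292
  4       531.25       512.0400     2,048.1601
  5       531.25       507.3471     2,536.7353
  6       531.25       502.6971     3,016.1827
  7       531.25       498.0898     3,486.6285
  8    25,531.25    23,718.2157   189,745.7253
  Σ                 27,303.1036   203,953.2552
P = 27,303.1036; Macaulay duration = 203,953.2552 / 27,303.1036 = 7.46997 half-year periods = 3.73498 years.
Modified duration = D_Mac / (1 + y) = 3.73498 / 1.00925 = 3.70075 years.

3.70 years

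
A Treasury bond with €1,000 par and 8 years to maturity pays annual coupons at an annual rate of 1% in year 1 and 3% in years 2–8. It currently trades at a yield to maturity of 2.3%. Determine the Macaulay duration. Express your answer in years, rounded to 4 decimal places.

7.3712 years

Periodic yield y = 0.023. Discount each cash flow and weight by its year:
  t   CF        PV=CF/(1+0.023)^t    t·PV
  1        10.00         9.7752         9.7752
  2        30.00        28.6662        57.3324
  3        30.00        28.0217        84.0651
  4        30.00        27.3917       109.5667
  5        30.00        26.7758       133.8792
  6        30.00        26.1738       157.0430
  7        30.00        25.5854       179.0976
  8     1,030.00       858.6816     6,869.4528
  Σ                  1,031.0714     7,600.2120
Price P = Σ PV = 1,031.0714.
Macaulay duration = Σ(t·PV) / P = 7,600.2120 / 1,031.0714 = 7.37118 years.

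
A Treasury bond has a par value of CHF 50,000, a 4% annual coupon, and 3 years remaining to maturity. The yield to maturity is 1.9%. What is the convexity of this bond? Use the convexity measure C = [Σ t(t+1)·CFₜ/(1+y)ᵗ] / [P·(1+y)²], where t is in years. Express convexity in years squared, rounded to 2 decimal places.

With y = 0.019:
  t   CF        PV=CF/(1+0.019)^t    t·PV        t(t+1)·PV
  1     2,000.00     1,962.7085     1,962.7085       3,925.4171
  2     2,000.00     1,926.1124     3,852.2248      11,556.6744
  3    52,000.00    49,145.1643   147,435.4930     589,741.9720
  Σ                 53,033.9853   153,250.4263     605,224.0635
P = 53,033.9853.
Convexity = Σ t(t+1)·PV / [P·(1+y)²] = 605,224.0635 / (53,033.9853 × 1.038361) = 10.99040.

10.99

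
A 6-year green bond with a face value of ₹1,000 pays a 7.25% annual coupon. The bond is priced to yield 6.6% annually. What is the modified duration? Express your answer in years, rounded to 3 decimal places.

4.774 years

Periodic yield y = 0.066. First find Macaulay duration:
  t   CF        PV=CF/(1+0.066)^t    t·PV
  1        72.50        68.0113        68.0113
  2        72.50        63.8004       127.6009
  3        72.50        59.8503       179.5509
  4        72.50        56.1448       224.5790
  5        72.50        52.6686       263.3431
  6     1,072.50       730.8935     4,385.3607
  Σ                  1,031.3688     5,248.4459
P = 1,031.3688; Macaulay duration = 5,248.4459 / 1,031.3688 = 5.08882 years.
Modified duration = D_Mac / (1 + y) = 5.08882 / 1.066 = 4.77375 years.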